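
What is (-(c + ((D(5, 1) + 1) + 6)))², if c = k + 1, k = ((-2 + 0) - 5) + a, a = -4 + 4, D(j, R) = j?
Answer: 36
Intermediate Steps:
a = 0
k = -7 (k = ((-2 + 0) - 5) + 0 = (-2 - 5) + 0 = -7 + 0 = -7)
c = -6 (c = -7 + 1 = -6)
(-(c + ((D(5, 1) + 1) + 6)))² = (-(-6 + ((5 + 1) + 6)))² = (-(-6 + (6 + 6)))² = (-(-6 + 12))² = (-1*6)² = (-6)² = 36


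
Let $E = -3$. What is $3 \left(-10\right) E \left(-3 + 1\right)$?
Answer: $-180$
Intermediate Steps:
$3 \left(-10\right) E \left(-3 + 1\right) = 3 \left(-10\right) \left(- 3 \left(-3 + 1\right)\right) = - 30 \left(\left(-3\right) \left(-2\right)\right) = \left(-30\right) 6 = -180$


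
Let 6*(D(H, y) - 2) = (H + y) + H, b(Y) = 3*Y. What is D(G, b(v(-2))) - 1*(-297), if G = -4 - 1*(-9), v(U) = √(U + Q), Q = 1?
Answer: 902/3 + I/2 ≈ 300.67 + 0.5*I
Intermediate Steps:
v(U) = √(1 + U) (v(U) = √(U + 1) = √(1 + U))
G = 5 (G = -4 + 9 = 5)
D(H, y) = 2 + H/3 + y/6 (D(H, y) = 2 + ((H + y) + H)/6 = 2 + (y + 2*H)/6 = 2 + (H/3 + y/6) = 2 + H/3 + y/6)
D(G, b(v(-2))) - 1*(-297) = (2 + (⅓)*5 + (3*√(1 - 2))/6) - 1*(-297) = (2 + 5/3 + (3*√(-1))/6) + 297 = (2 + 5/3 + (3*I)/6) + 297 = (2 + 5/3 + I/2) + 297 = (11/3 + I/2) + 297 = 902/3 + I/2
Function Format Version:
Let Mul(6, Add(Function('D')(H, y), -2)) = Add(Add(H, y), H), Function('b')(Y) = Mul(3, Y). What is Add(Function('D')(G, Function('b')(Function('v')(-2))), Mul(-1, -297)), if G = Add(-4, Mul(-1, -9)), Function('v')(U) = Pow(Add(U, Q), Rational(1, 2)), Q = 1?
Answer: Add(Rational(902, 3), Mul(Rational(1, 2), I)) ≈ Add(300.67, Mul(0.50000, I))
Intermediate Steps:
Function('v')(U) = Pow(Add(1, U), Rational(1, 2)) (Function('v')(U) = Pow(Add(U, 1), Rational(1, 2)) = Pow(Add(1, U), Rational(1, 2)))
G = 5 (G = Add(-4, 9) = 5)
Function('D')(H, y) = Add(2, Mul(Rational(1, 3), H), Mul(Rational(1, 6), y)) (Function('D')(H, y) = Add(2, Mul(Rational(1, 6), Add(Add(H, y), H))) = Add(2, Mul(Rational(1, 6), Add(y, Mul(2, H)))) = Add(2, Add(Mul(Rational(1, 3), H), Mul(Rational(1, 6), y))) = Add(2, Mul(Rational(1, 3), H), Mul(Rational(1, 6), y)))
Add(Function('D')(G, Function('b')(Function('v')(-2))), Mul(-1, -297)) = Add(Add(2, Mul(Rational(1, 3), 5), Mul(Rational(1, 6), Mul(3, Pow(Add(1, -2), Rational(1, 2))))), Mul(-1, -297)) = Add(Add(2, Rational(5, 3), Mul(Rational(1, 6), Mul(3, Pow(-1, Rational(1, 2))))), 297) = Add(Add(2, Rational(5, 3), Mul(Rational(1, 6), Mul(3, I))), 297) = Add(Add(2, Rational(5, 3), Mul(Rational(1, 2), I)), 297) = Add(Add(Rational(11, 3), Mul(Rational(1, 2), I)), 297) = Add(Rational(902, 3), Mul(Rational(1, 2), I))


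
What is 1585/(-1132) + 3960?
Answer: 4481135/1132 ≈ 3958.6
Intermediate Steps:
1585/(-1132) + 3960 = 1585*(-1/1132) + 3960 = -1585/1132 + 3960 = 4481135/1132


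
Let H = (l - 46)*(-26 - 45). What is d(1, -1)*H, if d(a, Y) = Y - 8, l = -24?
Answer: -44730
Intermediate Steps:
d(a, Y) = -8 + Y
H = 4970 (H = (-24 - 46)*(-26 - 45) = -70*(-71) = 4970)
d(1, -1)*H = (-8 - 1)*4970 = -9*4970 = -44730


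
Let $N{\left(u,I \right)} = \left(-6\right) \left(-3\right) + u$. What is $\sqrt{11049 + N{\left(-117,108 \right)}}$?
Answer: $5 \sqrt{438} \approx 104.64$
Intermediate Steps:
$N{\left(u,I \right)} = 18 + u$
$\sqrt{11049 + N{\left(-117,108 \right)}} = \sqrt{11049 + \left(18 - 117\right)} = \sqrt{11049 - 99} = \sqrt{10950} = 5 \sqrt{438}$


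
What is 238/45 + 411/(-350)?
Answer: 12961/3150 ≈ 4.1146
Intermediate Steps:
238/45 + 411/(-350) = 238*(1/45) + 411*(-1/350) = 238/45 - 411/350 = 12961/3150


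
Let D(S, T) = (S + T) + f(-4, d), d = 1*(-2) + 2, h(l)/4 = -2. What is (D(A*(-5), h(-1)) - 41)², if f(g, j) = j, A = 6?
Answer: 6241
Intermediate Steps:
h(l) = -8 (h(l) = 4*(-2) = -8)
d = 0 (d = -2 + 2 = 0)
D(S, T) = S + T (D(S, T) = (S + T) + 0 = S + T)
(D(A*(-5), h(-1)) - 41)² = ((6*(-5) - 8) - 41)² = ((-30 - 8) - 41)² = (-38 - 41)² = (-79)² = 6241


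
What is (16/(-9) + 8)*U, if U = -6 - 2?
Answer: -448/9 ≈ -49.778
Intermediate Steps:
U = -8
(16/(-9) + 8)*U = (16/(-9) + 8)*(-8) = (16*(-1/9) + 8)*(-8) = (-16/9 + 8)*(-8) = (56/9)*(-8) = -448/9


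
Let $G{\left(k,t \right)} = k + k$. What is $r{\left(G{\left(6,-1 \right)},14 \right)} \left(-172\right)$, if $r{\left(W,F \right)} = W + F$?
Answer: $-4472$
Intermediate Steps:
$G{\left(k,t \right)} = 2 k$
$r{\left(W,F \right)} = F + W$
$r{\left(G{\left(6,-1 \right)},14 \right)} \left(-172\right) = \left(14 + 2 \cdot 6\right) \left(-172\right) = \left(14 + 12\right) \left(-172\right) = 26 \left(-172\right) = -4472$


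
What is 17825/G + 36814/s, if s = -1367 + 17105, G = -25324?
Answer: 325873943/199274556 ≈ 1.6353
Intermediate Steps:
s = 15738
17825/G + 36814/s = 17825/(-25324) + 36814/15738 = 17825*(-1/25324) + 36814*(1/15738) = -17825/25324 + 18407/7869 = 325873943/199274556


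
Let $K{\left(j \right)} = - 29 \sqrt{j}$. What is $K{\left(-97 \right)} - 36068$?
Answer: $-36068 - 29 i \sqrt{97} \approx -36068.0 - 285.62 i$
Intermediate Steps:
$K{\left(-97 \right)} - 36068 = - 29 \sqrt{-97} - 36068 = - 29 i \sqrt{97} - 36068 = -36068 - 29 i \sqrt{97}$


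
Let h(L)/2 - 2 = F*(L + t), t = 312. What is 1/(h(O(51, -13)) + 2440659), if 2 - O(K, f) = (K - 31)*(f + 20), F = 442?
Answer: 1/2594479 ≈ 3.8543e-7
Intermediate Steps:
O(K, f) = 2 - (-31 + K)*(20 + f) (O(K, f) = 2 - (K - 31)*(f + 20) = 2 - (-31 + K)*(20 + f))
h(L) = 275812 + 884*L (h(L) = 4 + 2*(442*(L + 312)) = 4 + 2*(442*(312 + L)) = 4 + 2*(137904 + 442*L) = 4 + (275808 + 884*L) = 275812 + 884*L)
1/(h(O(51, -13)) + 2440659) = 1/((275812 + 884*(622 - 20*51 + 31*(-13) - 1*51*(-13))) + 2440659) = 1/((275812 + 884*(622 - 1020 - 403 + 663)) + 2440659) = 1/((275812 + 884*(-138)) + 2440659) = 1/((275812 - 121992) + 2440659) = 1/(153820 + 2440659) = 1/2594479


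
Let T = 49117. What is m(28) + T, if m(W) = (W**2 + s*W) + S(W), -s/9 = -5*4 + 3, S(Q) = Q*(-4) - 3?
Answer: 54070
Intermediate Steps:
S(Q) = -3 - 4*Q (S(Q) = -4*Q - 3 = -3 - 4*Q)
s = 153 (s = -9*(-5*4 + 3) = -9*(-20 + 3) = -9*(-17) = 153)
m(W) = -3 + W**2 + 149*W (m(W) = (W**2 + 153*W) + (-3 - 4*W) = -3 + W**2 + 149*W)
m(28) + T = (-3 + 28**2 + 149*28) + 49117 = (-3 + 784 + 4172) + 49117 = 4953 + 49117 = 54070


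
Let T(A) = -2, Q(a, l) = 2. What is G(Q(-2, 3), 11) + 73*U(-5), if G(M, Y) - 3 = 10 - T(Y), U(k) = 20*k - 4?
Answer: -7577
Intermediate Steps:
U(k) = -4 + 20*k
G(M, Y) = 15 (G(M, Y) = 3 + (10 - 1*(-2)) = 3 + (10 + 2) = 3 + 12 = 15)
G(Q(-2, 3), 11) + 73*U(-5) = 15 + 73*(-4 + 20*(-5)) = 15 + 73*(-4 - 100) = 15 + 73*(-104) = 15 - 7592 = -7577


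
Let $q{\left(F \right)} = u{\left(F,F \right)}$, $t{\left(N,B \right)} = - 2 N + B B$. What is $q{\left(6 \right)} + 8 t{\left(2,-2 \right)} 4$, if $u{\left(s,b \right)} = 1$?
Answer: $1$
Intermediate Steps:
$t{\left(N,B \right)} = B^{2} - 2 N$ ($t{\left(N,B \right)} = - 2 N + B^{2} = B^{2} - 2 N$)
$q{\left(F \right)} = 1$
$q{\left(6 \right)} + 8 t{\left(2,-2 \right)} 4 = 1 + 8 \left(\left(-2\right)^{2} - 4\right) 4 = 1 + 8 \left(4 - 4\right) 4 = 1 + 8 \cdot 0 \cdot 4 = 1 + 8 \cdot 0 = 1 + 0 = 1$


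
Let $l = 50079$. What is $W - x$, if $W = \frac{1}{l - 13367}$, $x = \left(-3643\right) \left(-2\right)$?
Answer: $- \frac{267483631}{36712} \approx -7286.0$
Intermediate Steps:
$x = 7286$
$W = \frac{1}{36712}$ ($W = \frac{1}{50079 - 13367} = \frac{1}{36712} \approx 2.7239 \cdot 10^{-5}$)
$W - x = \frac{1}{36712} - 7286 = - \frac{267483631}{36712}$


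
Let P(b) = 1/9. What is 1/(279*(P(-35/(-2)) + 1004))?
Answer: 1/280147 ≈ 3.5696e-6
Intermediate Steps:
P(b) = ⅑
1/(279*(P(-35/(-2)) + 1004)) = 1/(279*(⅑ + 1004)) = 1/(279*(9037/9)) = 1/280147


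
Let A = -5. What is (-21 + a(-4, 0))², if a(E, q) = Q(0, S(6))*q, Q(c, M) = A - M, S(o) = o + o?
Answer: 441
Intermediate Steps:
S(o) = 2*o
Q(c, M) = -5 - M
a(E, q) = -17*q (a(E, q) = (-5 - 2*6)*q = (-5 - 1*12)*q = (-5 - 12)*q = -17*q)
(-21 + a(-4, 0))² = (-21 - 17*0)² = (-21 + 0)² = (-21)² = 441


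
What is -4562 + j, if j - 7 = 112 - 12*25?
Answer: -4743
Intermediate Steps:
j = -181 (j = 7 + (112 - 12*25) = 7 + (112 - 300) = 7 - 188 = -181)
-4562 + j = -4562 - 181 = -4743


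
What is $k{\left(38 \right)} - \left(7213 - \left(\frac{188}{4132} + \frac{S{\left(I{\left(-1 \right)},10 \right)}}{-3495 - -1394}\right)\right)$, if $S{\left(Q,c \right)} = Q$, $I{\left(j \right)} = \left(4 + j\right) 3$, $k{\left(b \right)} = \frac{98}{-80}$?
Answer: $- \frac{626287245477}{86813320} \approx -7214.2$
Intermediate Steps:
$k{\left(b \right)} = - \frac{49}{40}$ ($k{\left(b \right)} = 98 \left(- \frac{1}{80}\right) = - \frac{49}{40}$)
$I{\left(j \right)} = 12 + 3 j$
$k{\left(38 \right)} - \left(7213 - \left(\frac{188}{4132} + \frac{S{\left(I{\left(-1 \right)},10 \right)}}{-3495 - -1394}\right)\right) = - \frac{49}{40} - \left(7213 - \left(\frac{188}{4132} + \frac{12 + 3 \left(-1\right)}{-3495 - -1394}\right)\right) = - \frac{49}{40} - \left(7213 - \left(188 \cdot \frac{1}{4132} + \frac{12 - 3}{-3495 + 1394}\right)\right) = - \frac{49}{40} - \left(7213 - \left(\frac{47}{1033} + \frac{9}{-2101}\right)\right) = - \frac{49}{40} - \left(7213 - \left(\frac{47}{1033} + 9 \left(- \frac{1}{2101}\right)\right)\right) = - \frac{49}{40} - \left(7213 - \left(\frac{47}{1033} - \frac{9}{2101}\right)\right) = - \frac{49}{40} - \left(7213 - \frac{89450}{2170333}\right) = - \frac{49}{40} - \frac{15654522479}{2170333} = - \frac{626287245477}{86813320}$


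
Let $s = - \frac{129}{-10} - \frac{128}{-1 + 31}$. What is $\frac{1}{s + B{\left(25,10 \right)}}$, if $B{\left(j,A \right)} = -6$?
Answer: $\frac{30}{79} \approx 0.37975$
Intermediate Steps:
$s = \frac{259}{30}$ ($s = \left(-129\right) \left(- \frac{1}{10}\right) - \frac{128}{30} = \frac{129}{10} - \frac{64}{15} = \frac{259}{30} \approx 8.6333$)
$\frac{1}{s + B{\left(25,10 \right)}} = \frac{1}{\frac{259}{30} - 6} = \frac{1}{\frac{79}{30}} = \frac{30}{79}$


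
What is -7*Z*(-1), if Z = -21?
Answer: -147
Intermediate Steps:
-7*Z*(-1) = -7*(-21)*(-1) = 147*(-1) = -147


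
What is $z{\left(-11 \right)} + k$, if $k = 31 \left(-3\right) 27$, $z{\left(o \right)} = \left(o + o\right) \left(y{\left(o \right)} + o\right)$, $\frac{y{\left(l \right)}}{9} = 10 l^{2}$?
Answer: $-241849$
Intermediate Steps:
$y{\left(l \right)} = 90 l^{2}$ ($y{\left(l \right)} = 9 \cdot 10 l^{2} = 90 l^{2}$)
$z{\left(o \right)} = 2 o \left(o + 90 o^{2}\right)$ ($z{\left(o \right)} = \left(o + o\right) \left(90 o^{2} + o\right) = 2 o \left(o + 90 o^{2}\right)$)
$k = -2511$ ($k = \left(-93\right) 27 = -2511$)
$z{\left(-11 \right)} + k = \left(-11\right)^{2} \left(2 + 180 \left(-11\right)\right) - 2511 = 121 \left(2 - 1980\right) - 2511 = 121 \left(-1978\right) - 2511 = -239338 - 2511 = -241849$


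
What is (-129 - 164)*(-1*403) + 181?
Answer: 118260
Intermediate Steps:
(-129 - 164)*(-1*403) + 181 = -293*(-403) + 181 = 118079 + 181 = 118260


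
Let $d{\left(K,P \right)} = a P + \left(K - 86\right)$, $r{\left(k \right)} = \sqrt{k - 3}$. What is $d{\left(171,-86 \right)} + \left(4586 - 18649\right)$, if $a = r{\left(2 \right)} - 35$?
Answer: $-10968 - 86 i \approx -10968.0 - 86.0 i$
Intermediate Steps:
$r{\left(k \right)} = \sqrt{-3 + k}$
$a = -35 + i$ ($a = \sqrt{-3 + 2} - 35 = \sqrt{-1} - 35 = i - 35 = -35 + i \approx -35.0 + 1.0 i$)
$d{\left(K,P \right)} = -86 + K + P \left(-35 + i\right)$ ($d{\left(K,P \right)} = \left(-35 + i\right) P + \left(K - 86\right) = P \left(-35 + i\right) + \left(-86 + K\right) = -86 + K + P \left(-35 + i\right)$)
$d{\left(171,-86 \right)} + \left(4586 - 18649\right) = \left(-86 + 171 - - 86 \left(35 - i\right)\right) + \left(4586 - 18649\right) = \left(-86 + 171 + \left(3010 - 86 i\right)\right) + \left(4586 - 18649\right) = \left(3095 - 86 i\right) - 14063 = -10968 - 86 i$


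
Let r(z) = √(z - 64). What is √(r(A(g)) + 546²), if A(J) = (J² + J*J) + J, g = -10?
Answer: √(298116 + 3*√14) ≈ 546.01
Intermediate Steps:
A(J) = J + 2*J² (A(J) = (J² + J²) + J = 2*J² + J = J + 2*J²)
r(z) = √(-64 + z)
√(r(A(g)) + 546²) = √(√(-64 - 10*(1 + 2*(-10))) + 546²) = √(√(-64 - 10*(1 - 20)) + 298116) = √(√(-64 - 10*(-19)) + 298116) = √(√(-64 + 190) + 298116) = √(√126 + 298116) = √(3*√14 + 298116) = √(298116 + 3*√14)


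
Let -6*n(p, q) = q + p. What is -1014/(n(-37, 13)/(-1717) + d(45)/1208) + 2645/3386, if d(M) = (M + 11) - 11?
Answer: -7121155253659/245258138 ≈ -29035.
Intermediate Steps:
n(p, q) = -p/6 - q/6 (n(p, q) = -(q + p)/6 = -(p + q)/6 = -p/6 - q/6)
d(M) = M (d(M) = (11 + M) - 11 = M)
-1014/(n(-37, 13)/(-1717) + d(45)/1208) + 2645/3386 = -1014/((-1/6*(-37) - 1/6*13)/(-1717) + 45/1208) + 2645/3386 = -1014/((37/6 - 13/6)*(-1/1717) + 45*(1/1208)) + 2645*(1/3386) = -1014/(4*(-1/1717) + 45/1208) + 2645/3386 = -1014/(-4/1717 + 45/1208) + 2645/3386 = -1014/72433/2074136 + 2645/3386 = -1014*2074136/72433 + 2645/3386 = -2103173904/72433 + 2645/3386 = -7121155253659/245258138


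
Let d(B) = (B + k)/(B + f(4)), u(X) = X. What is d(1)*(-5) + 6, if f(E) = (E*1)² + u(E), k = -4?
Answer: 47/7 ≈ 6.7143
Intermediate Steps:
f(E) = E + E² (f(E) = (E*1)² + E = E² + E = E + E²)
d(B) = (-4 + B)/(20 + B) (d(B) = (B - 4)/(B + 4*(1 + 4)) = (-4 + B)/(B + 4*5) = (-4 + B)/(B + 20) = (-4 + B)/(20 + B))
d(1)*(-5) + 6 = ((-4 + 1)/(20 + 1))*(-5) + 6 = (-3/21)*(-5) + 6 = ((1/21)*(-3))*(-5) + 6 = -⅐*(-5) + 6 = 5/7 + 6 = 47/7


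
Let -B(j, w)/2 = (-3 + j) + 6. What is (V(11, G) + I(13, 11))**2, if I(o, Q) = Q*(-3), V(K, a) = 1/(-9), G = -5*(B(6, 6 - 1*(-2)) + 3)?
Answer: 88804/81 ≈ 1096.3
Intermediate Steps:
B(j, w) = -6 - 2*j (B(j, w) = -2*((-3 + j) + 6) = -2*(3 + j) = -6 - 2*j)
G = 75 (G = -5*((-6 - 2*6) + 3) = -5*((-6 - 12) + 3) = -5*(-18 + 3) = -5*(-15) = 75)
V(K, a) = -1/9
I(o, Q) = -3*Q
(V(11, G) + I(13, 11))**2 = (-1/9 - 3*11)**2 = (-1/9 - 33)**2 = (-298/9)**2 = 88804/81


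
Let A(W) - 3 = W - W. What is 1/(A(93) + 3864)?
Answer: 1/3867 ≈ 0.00025860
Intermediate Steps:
A(W) = 3 (A(W) = 3 + (W - W) = 3 + 0 = 3)
1/(A(93) + 3864) = 1/(3 + 3864) = 1/3867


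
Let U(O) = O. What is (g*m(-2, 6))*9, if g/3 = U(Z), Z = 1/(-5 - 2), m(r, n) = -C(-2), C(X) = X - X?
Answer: 0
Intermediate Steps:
C(X) = 0
m(r, n) = 0 (m(r, n) = -1*0 = 0)
Z = -⅐ (Z = 1/(-7) = -⅐ ≈ -0.14286)
g = -3/7 (g = 3*(-⅐) = -3/7 ≈ -0.42857)
(g*m(-2, 6))*9 = -3/7*0*9 = 0*9 = 0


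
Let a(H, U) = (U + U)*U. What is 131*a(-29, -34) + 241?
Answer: 303113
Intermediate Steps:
a(H, U) = 2*U² (a(H, U) = (2*U)*U = 2*U²)
131*a(-29, -34) + 241 = 131*(2*(-34)²) + 241 = 131*(2*1156) + 241 = 131*2312 + 241 = 302872 + 241 = 303113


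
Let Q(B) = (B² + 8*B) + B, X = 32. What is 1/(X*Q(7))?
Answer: 1/3584 ≈ 0.00027902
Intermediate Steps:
Q(B) = B² + 9*B
1/(X*Q(7)) = 1/(32*(7*(9 + 7))) = 1/(32*(7*16)) = 1/(32*112) = 1/3584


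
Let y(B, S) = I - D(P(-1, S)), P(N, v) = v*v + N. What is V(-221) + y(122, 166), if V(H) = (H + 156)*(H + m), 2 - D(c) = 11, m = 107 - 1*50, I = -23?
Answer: 10646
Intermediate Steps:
m = 57 (m = 107 - 50 = 57)
P(N, v) = N + v² (P(N, v) = v² + N = N + v²)
D(c) = -9 (D(c) = 2 - 1*11 = 2 - 11 = -9)
y(B, S) = -14 (y(B, S) = -23 - 1*(-9) = -23 + 9 = -14)
V(H) = (57 + H)*(156 + H) (V(H) = (H + 156)*(H + 57) = (156 + H)*(57 + H) = (57 + H)*(156 + H))
V(-221) + y(122, 166) = (8892 + (-221)² + 213*(-221)) - 14 = (8892 + 48841 - 47073) - 14 = 10660 - 14 = 10646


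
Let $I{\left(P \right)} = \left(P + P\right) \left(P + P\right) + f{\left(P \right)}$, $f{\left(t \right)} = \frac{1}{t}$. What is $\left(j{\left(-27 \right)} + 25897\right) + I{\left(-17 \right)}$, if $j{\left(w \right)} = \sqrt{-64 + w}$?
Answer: $\frac{459900}{17} + i \sqrt{91} \approx 27053.0 + 9.5394 i$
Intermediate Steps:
$I{\left(P \right)} = \frac{1}{P} + 4 P^{2}$ ($I{\left(P \right)} = \left(P + P\right) \left(P + P\right) + \frac{1}{P} = 2 P 2 P + \frac{1}{P} = 4 P^{2} + \frac{1}{P} = \frac{1}{P} + 4 P^{2}$)
$\left(j{\left(-27 \right)} + 25897\right) + I{\left(-17 \right)} = \left(\sqrt{-64 - 27} + 25897\right) + \frac{1 + 4 \left(-17\right)^{3}}{-17} = \left(\sqrt{-91} + 25897\right) - \frac{1 + 4 \left(-4913\right)}{17} = \left(i \sqrt{91} + 25897\right) - \frac{1 - 19652}{17} = \left(25897 + i \sqrt{91}\right) - - \frac{19651}{17} = \left(25897 + i \sqrt{91}\right) + \frac{19651}{17} = \frac{459900}{17} + i \sqrt{91}$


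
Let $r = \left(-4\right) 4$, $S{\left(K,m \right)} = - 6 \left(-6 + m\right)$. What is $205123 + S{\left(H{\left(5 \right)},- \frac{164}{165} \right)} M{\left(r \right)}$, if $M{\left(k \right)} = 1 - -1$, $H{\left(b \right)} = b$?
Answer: $\frac{11286381}{55} \approx 2.0521 \cdot 10^{5}$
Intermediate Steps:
$S{\left(K,m \right)} = 36 - 6 m$
$r = -16$
$M{\left(k \right)} = 2$ ($M{\left(k \right)} = 1 + 1 = 2$)
$205123 + S{\left(H{\left(5 \right)},- \frac{164}{165} \right)} M{\left(r \right)} = 205123 + \left(36 - 6 \left(- \frac{164}{165}\right)\right) 2 = 205123 + \left(36 - 6 \left(\left(-164\right) \frac{1}{165}\right)\right) 2 = 205123 + \left(36 - - \frac{328}{55}\right) 2 = 205123 + \left(36 + \frac{328}{55}\right) 2 = 205123 + \frac{2308}{55} \cdot 2 = 205123 + \frac{4616}{55} = \frac{11286381}{55}$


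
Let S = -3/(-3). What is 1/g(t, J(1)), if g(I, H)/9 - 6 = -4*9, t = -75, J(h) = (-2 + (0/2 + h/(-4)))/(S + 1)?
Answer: -1/270 ≈ -0.0037037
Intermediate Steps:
S = 1 (S = -3*(-1/3) = 1)
J(h) = -1 - h/8 (J(h) = (-2 + (0/2 + h/(-4)))/(1 + 1) = (-2 + (0*(1/2) + h*(-1/4)))/2 = (-2 + (0 - h/4))*(1/2) = (-2 - h/4)*(1/2) = -1 - h/8)
g(I, H) = -270 (g(I, H) = 54 + 9*(-4*9) = 54 + 9*(-36) = 54 - 324 = -270)
1/g(t, J(1)) = 1/(-270) = -1/270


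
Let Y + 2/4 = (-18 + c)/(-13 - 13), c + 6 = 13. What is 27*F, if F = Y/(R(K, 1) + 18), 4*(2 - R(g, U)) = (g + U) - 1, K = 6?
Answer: -54/481 ≈ -0.11227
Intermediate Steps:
c = 7 (c = -6 + 13 = 7)
R(g, U) = 9/4 - U/4 - g/4 (R(g, U) = 2 - ((g + U) - 1)/4 = 2 - ((U + g) - 1)/4 = 2 - (-1 + U + g)/4 = 2 + (¼ - U/4 - g/4) = 9/4 - U/4 - g/4)
Y = -1/13 (Y = -½ + (-18 + 7)/(-13 - 13) = -½ - 11/(-26) = -½ - 11*(-1/26) = -½ + 11/26 = -1/13 ≈ -0.076923)
F = -2/481 (F = -1/(13*((9/4 - ¼*1 - ¼*6) + 18)) = -1/(13*((9/4 - ¼ - 3/2) + 18)) = -1/(13*(½ + 18)) = -1/(13*37/2) = -1/13*2/37 = -2/481 ≈ -0.0041580)
27*F = 27*(-2/481) = -54/481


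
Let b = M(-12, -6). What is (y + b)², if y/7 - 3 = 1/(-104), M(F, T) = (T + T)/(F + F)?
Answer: 4968441/10816 ≈ 459.36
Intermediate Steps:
M(F, T) = T/F (M(F, T) = (2*T)/((2*F)) = (2*T)*(1/(2*F)) = T/F)
y = 2177/104 (y = 21 + 7/(-104) = 21 + 7*(-1/104) = 21 - 7/104 = 2177/104 ≈ 20.933)
b = ½ (b = -6/(-12) = -6*(-1/12) = ½ ≈ 0.50000)
(y + b)² = (2177/104 + ½)² = (2229/104)² = 4968441/10816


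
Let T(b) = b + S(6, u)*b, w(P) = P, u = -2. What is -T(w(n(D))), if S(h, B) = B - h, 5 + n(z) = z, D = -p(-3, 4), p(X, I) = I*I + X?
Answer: -126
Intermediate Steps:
p(X, I) = X + I² (p(X, I) = I² + X = X + I²)
D = -13 (D = -(-3 + 4²) = -(-3 + 16) = -1*13 = -13)
n(z) = -5 + z
T(b) = -7*b (T(b) = b + (-2 - 1*6)*b = b + (-2 - 6)*b = b - 8*b = -7*b)
-T(w(n(D))) = -(-7)*(-5 - 13) = -(-7)*(-18) = -1*126 = -126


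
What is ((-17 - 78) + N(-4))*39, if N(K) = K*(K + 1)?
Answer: -3237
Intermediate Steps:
N(K) = K*(1 + K)
((-17 - 78) + N(-4))*39 = ((-17 - 78) - 4*(1 - 4))*39 = (-95 - 4*(-3))*39 = (-95 + 12)*39 = -83*39 = -3237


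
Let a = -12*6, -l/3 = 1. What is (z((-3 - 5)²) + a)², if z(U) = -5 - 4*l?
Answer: 4225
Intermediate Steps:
l = -3 (l = -3*1 = -3)
a = -72
z(U) = 7 (z(U) = -5 - 4*(-3) = -5 + 12 = 7)
(z((-3 - 5)²) + a)² = (7 - 72)² = (-65)² = 4225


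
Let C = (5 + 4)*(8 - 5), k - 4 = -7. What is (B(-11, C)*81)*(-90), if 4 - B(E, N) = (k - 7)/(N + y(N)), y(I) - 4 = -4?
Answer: -31860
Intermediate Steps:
k = -3 (k = 4 - 7 = -3)
y(I) = 0 (y(I) = 4 - 4 = 0)
C = 27 (C = 9*3 = 27)
B(E, N) = 4 + 10/N (B(E, N) = 4 - (-3 - 7)/(N + 0) = 4 - (-10)/N = 4 + 10/N)
(B(-11, C)*81)*(-90) = ((4 + 10/27)*81)*(-90) = ((118/27)*81)*(-90) = 354*(-90) = -31860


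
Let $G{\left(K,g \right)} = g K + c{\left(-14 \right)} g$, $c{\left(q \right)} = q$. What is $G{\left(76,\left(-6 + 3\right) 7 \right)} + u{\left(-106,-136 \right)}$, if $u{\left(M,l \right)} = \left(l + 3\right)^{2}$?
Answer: $16387$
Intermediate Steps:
$u{\left(M,l \right)} = \left(3 + l\right)^{2}$
$G{\left(K,g \right)} = - 14 g + K g$ ($G{\left(K,g \right)} = g K - 14 g = K g - 14 g = - 14 g + K g$)
$G{\left(76,\left(-6 + 3\right) 7 \right)} + u{\left(-106,-136 \right)} = \left(-6 + 3\right) 7 \left(-14 + 76\right) + \left(3 - 136\right)^{2} = \left(-3\right) 7 \cdot 62 + \left(-133\right)^{2} = \left(-21\right) 62 + 17689 = -1302 + 17689 = 16387$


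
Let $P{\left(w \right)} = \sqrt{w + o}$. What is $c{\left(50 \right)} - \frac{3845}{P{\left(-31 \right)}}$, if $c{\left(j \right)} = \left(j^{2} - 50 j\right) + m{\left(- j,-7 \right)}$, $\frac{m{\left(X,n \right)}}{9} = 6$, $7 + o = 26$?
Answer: $54 + \frac{3845 i \sqrt{3}}{6} \approx 54.0 + 1110.0 i$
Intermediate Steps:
$o = 19$ ($o = -7 + 26 = 19$)
$m{\left(X,n \right)} = 54$ ($m{\left(X,n \right)} = 9 \cdot 6 = 54$)
$c{\left(j \right)} = 54 + j^{2} - 50 j$ ($c{\left(j \right)} = \left(j^{2} - 50 j\right) + 54 = 54 + j^{2} - 50 j$)
$P{\left(w \right)} = \sqrt{19 + w}$ ($P{\left(w \right)} = \sqrt{w + 19} = \sqrt{19 + w}$)
$c{\left(50 \right)} - \frac{3845}{P{\left(-31 \right)}} = \left(54 + 50^{2} - 2500\right) - \frac{3845}{\sqrt{19 - 31}} = \left(54 + 2500 - 2500\right) - \frac{3845}{\sqrt{-12}} = 54 - \frac{3845}{2 i \sqrt{3}} = 54 - 3845 \left(- \frac{i \sqrt{3}}{6}\right) = 54 + \frac{3845 i \sqrt{3}}{6}$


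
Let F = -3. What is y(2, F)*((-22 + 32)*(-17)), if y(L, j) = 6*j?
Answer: 3060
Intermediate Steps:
y(2, F)*((-22 + 32)*(-17)) = (6*(-3))*((-22 + 32)*(-17)) = -180*(-17) = -18*(-170) = 3060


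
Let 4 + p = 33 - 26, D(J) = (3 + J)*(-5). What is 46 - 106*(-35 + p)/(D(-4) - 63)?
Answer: -362/29 ≈ -12.483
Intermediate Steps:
D(J) = -15 - 5*J
p = 3 (p = -4 + (33 - 26) = -4 + 7 = 3)
46 - 106*(-35 + p)/(D(-4) - 63) = 46 - 106*(-35 + 3)/((-15 - 5*(-4)) - 63) = 46 - (-3392)/((-15 + 20) - 63) = 46 - (-3392)/(5 - 63) = 46 - (-3392)/(-58) = 46 - (-3392)*(-1)/58 = 46 - 106*16/29 = 46 - 1696/29 = -362/29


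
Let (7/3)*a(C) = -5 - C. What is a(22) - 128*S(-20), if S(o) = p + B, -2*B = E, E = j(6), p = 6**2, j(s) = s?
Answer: -29649/7 ≈ -4235.6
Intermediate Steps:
p = 36
E = 6
B = -3 (B = -1/2*6 = -3)
a(C) = -15/7 - 3*C/7 (a(C) = 3*(-5 - C)/7 = -15/7 - 3*C/7)
S(o) = 33 (S(o) = 36 - 3 = 33)
a(22) - 128*S(-20) = (-15/7 - 3/7*22) - 128*33 = (-15/7 - 66/7) - 4224 = -81/7 - 4224 = -29649/7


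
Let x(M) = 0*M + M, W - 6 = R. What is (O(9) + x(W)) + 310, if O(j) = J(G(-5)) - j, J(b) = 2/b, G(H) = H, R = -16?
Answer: 1453/5 ≈ 290.60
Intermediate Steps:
W = -10 (W = 6 - 16 = -10)
O(j) = -2/5 - j (O(j) = 2/(-5) - j = 2*(-1/5) - j = -2/5 - j)
x(M) = M (x(M) = 0 + M = M)
(O(9) + x(W)) + 310 = ((-2/5 - 1*9) - 10) + 310 = ((-2/5 - 9) - 10) + 310 = (-47/5 - 10) + 310 = -97/5 + 310 = 1453/5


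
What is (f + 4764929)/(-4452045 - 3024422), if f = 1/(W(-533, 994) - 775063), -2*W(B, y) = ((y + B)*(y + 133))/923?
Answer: -6819975430128159/10700961387709615 ≈ -0.63732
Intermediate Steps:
W(B, y) = -(133 + y)*(B + y)/1846 (W(B, y) = -(y + B)*(y + 133)/(2*923) = -(B + y)*(133 + y)/(2*923) = -(133 + y)*(B + y)/(2*923) = -(133 + y)*(B + y)/1846)
f = -1846/1431285845 (f = 1/((-133/1846*(-533) - 133/1846*994 - 1/1846*994**2 - 1/1846*(-533)*994) - 775063) = 1/((5453/142 - 931/13 - 1/1846*988036 + 287) - 775063) = 1/((5453/142 - 931/13 - 6958/13 + 287) - 775063) = 1/(-519547/1846 - 775063) = 1/(-1431285845/1846) = -1846/1431285845 ≈ -1.2897e-6)
(f + 4764929)/(-4452045 - 3024422) = (-1846/1431285845 + 4764929)/(-4452045 - 3024422) = (6819975430128159/1431285845)/(-7476467) = (6819975430128159/1431285845)*(-1/7476467) = -6819975430128159/10700961387709615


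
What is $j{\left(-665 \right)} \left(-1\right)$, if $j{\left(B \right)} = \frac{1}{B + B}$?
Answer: $\frac{1}{1330} \approx 0.00075188$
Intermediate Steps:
$j{\left(B \right)} = \frac{1}{2 B}$
$j{\left(-665 \right)} \left(-1\right) = \frac{1}{2 \left(-665\right)} \left(-1\right) = \frac{1}{2} \left(- \frac{1}{665}\right) \left(-1\right) = \left(- \frac{1}{1330}\right) \left(-1\right) = \frac{1}{1330}$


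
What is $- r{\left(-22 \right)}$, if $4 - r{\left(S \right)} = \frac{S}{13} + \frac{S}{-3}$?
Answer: $\frac{64}{39} \approx 1.641$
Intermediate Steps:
$r{\left(S \right)} = 4 + \frac{10 S}{39}$ ($r{\left(S \right)} = 4 - \left(\frac{S}{13} + \frac{S}{-3}\right) = 4 - \left(S \frac{1}{13} + S \left(- \frac{1}{3}\right)\right) = 4 - \left(\frac{S}{13} - \frac{S}{3}\right) = 4 - - \frac{10 S}{39} = 4 + \frac{10 S}{39}$)
$- r{\left(-22 \right)} = - (4 + \frac{10}{39} \left(-22\right)) = - (4 - \frac{220}{39}) = \left(-1\right) \left(- \frac{64}{39}\right) = \frac{64}{39}$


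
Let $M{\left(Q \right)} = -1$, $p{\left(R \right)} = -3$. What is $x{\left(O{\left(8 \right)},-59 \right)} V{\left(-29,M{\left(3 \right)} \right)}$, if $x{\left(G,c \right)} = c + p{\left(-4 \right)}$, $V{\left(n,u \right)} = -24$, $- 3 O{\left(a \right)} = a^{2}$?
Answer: $1488$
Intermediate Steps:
$O{\left(a \right)} = - \frac{a^{2}}{3}$
$x{\left(G,c \right)} = -3 + c$ ($x{\left(G,c \right)} = c - 3 = -3 + c$)
$x{\left(O{\left(8 \right)},-59 \right)} V{\left(-29,M{\left(3 \right)} \right)} = \left(-3 - 59\right) \left(-24\right) = \left(-62\right) \left(-24\right) = 1488$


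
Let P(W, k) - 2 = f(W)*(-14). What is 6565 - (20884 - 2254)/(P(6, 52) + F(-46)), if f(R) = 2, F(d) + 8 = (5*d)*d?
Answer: 34607930/5273 ≈ 6563.2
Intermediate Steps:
F(d) = -8 + 5*d² (F(d) = -8 + (5*d)*d = -8 + 5*d²)
P(W, k) = -26 (P(W, k) = 2 + 2*(-14) = 2 - 28 = -26)
6565 - (20884 - 2254)/(P(6, 52) + F(-46)) = 6565 - (20884 - 2254)/(-26 + (-8 + 5*(-46)²)) = 6565 - 18630/(-26 + (-8 + 5*2116)) = 6565 - 18630/(-26 + (-8 + 10580)) = 6565 - 18630/(-26 + 10572) = 6565 - 18630/10546 = 6565 - 1*9315/5273 = 6565 - 9315/5273 = 34607930/5273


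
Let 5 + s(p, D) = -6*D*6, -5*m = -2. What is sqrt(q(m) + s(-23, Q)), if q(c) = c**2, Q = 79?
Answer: I*sqrt(71221)/5 ≈ 53.375*I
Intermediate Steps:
m = 2/5 (m = -1/5*(-2) = 2/5 ≈ 0.40000)
s(p, D) = -5 - 36*D (s(p, D) = -5 - 6*D*6 = -5 - 36*D)
sqrt(q(m) + s(-23, Q)) = sqrt((2/5)**2 + (-5 - 36*79)) = sqrt(4/25 + (-5 - 2844)) = sqrt(4/25 - 2849) = sqrt(-71221/25) = I*sqrt(71221)/5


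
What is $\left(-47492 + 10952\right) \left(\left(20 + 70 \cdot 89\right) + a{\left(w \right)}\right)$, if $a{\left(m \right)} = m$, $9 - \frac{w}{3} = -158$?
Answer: $-246681540$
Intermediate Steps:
$w = 501$ ($w = 27 - -474 = 27 + 474 = 501$)
$\left(-47492 + 10952\right) \left(\left(20 + 70 \cdot 89\right) + a{\left(w \right)}\right) = \left(-47492 + 10952\right) \left(\left(20 + 70 \cdot 89\right) + 501\right) = - 36540 \left(\left(20 + 6230\right) + 501\right) = - 36540 \left(6250 + 501\right) = \left(-36540\right) 6751 = -246681540$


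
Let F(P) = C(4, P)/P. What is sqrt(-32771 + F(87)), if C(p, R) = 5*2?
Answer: I*sqrt(248042829)/87 ≈ 181.03*I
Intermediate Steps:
C(p, R) = 10
F(P) = 10/P
sqrt(-32771 + F(87)) = sqrt(-32771 + 10/87) = sqrt(-2851067/87) = I*sqrt(248042829)/87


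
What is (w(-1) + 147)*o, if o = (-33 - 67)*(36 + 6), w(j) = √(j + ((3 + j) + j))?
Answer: -617400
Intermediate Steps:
w(j) = √(3 + 3*j) (w(j) = √(j + (3 + 2*j)) = √(3 + 3*j))
o = -4200 (o = -100*42 = -4200)
(w(-1) + 147)*o = (√(3 + 3*(-1)) + 147)*(-4200) = (√(3 - 3) + 147)*(-4200) = (√0 + 147)*(-4200) = (0 + 147)*(-4200) = 147*(-4200) = -617400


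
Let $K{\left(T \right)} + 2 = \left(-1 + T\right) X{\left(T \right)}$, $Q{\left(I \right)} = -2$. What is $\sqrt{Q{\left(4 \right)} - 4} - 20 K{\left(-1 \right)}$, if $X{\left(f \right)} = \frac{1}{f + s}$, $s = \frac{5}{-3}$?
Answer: $25 + i \sqrt{6} \approx 25.0 + 2.4495 i$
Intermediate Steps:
$s = - \frac{5}{3}$ ($s = 5 \left(- \frac{1}{3}\right) = - \frac{5}{3} \approx -1.6667$)
$X{\left(f \right)} = \frac{1}{- \frac{5}{3} + f}$ ($X{\left(f \right)} = \frac{1}{f - \frac{5}{3}} = \frac{1}{- \frac{5}{3} + f}$)
$K{\left(T \right)} = -2 + \frac{3 \left(-1 + T\right)}{-5 + 3 T}$ ($K{\left(T \right)} = -2 + \left(-1 + T\right) \frac{3}{-5 + 3 T} = -2 + \frac{3 \left(-1 + T\right)}{-5 + 3 T}$)
$\sqrt{Q{\left(4 \right)} - 4} - 20 K{\left(-1 \right)} = \sqrt{-2 - 4} - 20 \frac{7 - -3}{-5 + 3 \left(-1\right)} = \sqrt{-6} - 20 \frac{7 + 3}{-5 - 3} = i \sqrt{6} - 20 \frac{1}{-8} \cdot 10 = i \sqrt{6} - 20 \left(\left(- \frac{1}{8}\right) 10\right) = i \sqrt{6} - -25 = i \sqrt{6} + 25 = 25 + i \sqrt{6}$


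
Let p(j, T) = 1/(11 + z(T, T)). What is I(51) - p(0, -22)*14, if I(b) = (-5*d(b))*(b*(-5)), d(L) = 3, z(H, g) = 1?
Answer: 22943/6 ≈ 3823.8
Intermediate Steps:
p(j, T) = 1/12 (p(j, T) = 1/(11 + 1) = 1/12)
I(b) = 75*b (I(b) = (-5*3)*(b*(-5)) = -(-75)*b = 75*b)
I(51) - p(0, -22)*14 = 75*51 - 14/12 = 3825 - 1*7/6 = 3825 - 7/6 = 22943/6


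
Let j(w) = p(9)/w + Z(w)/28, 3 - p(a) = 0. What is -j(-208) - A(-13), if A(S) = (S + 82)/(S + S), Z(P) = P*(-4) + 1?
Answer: -5633/208 ≈ -27.082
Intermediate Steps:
Z(P) = 1 - 4*P (Z(P) = -4*P + 1 = 1 - 4*P)
A(S) = (82 + S)/(2*S) (A(S) = (82 + S)/((2*S)) = (82 + S)*(1/(2*S)) = (82 + S)/(2*S))
p(a) = 3 (p(a) = 3 - 1*0 = 3 + 0 = 3)
j(w) = 1/28 + 3/w - w/7 (j(w) = 3/w + (1 - 4*w)/28 = 3/w + (1 - 4*w)*(1/28) = 3/w + (1/28 - w/7) = 1/28 + 3/w - w/7)
-j(-208) - A(-13) = -(1/28 + 3/(-208) - ⅐*(-208)) - (82 - 13)/(2*(-13)) = -(1/28 + 3*(-1/208) + 208/7) - (-1)*69/(2*13) = -(1/28 - 3/208 + 208/7) - 1*(-69/26) = -1*6185/208 + 69/26 = -6185/208 + 69/26 = -5633/208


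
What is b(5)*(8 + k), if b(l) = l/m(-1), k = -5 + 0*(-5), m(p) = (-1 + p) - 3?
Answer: -3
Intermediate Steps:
m(p) = -4 + p
k = -5 (k = -5 + 0 = -5)
b(l) = -l/5 (b(l) = l/(-4 - 1) = l/(-5) = l*(-⅕) = -l/5)
b(5)*(8 + k) = (-⅕*5)*(8 - 5) = -1*3 = -3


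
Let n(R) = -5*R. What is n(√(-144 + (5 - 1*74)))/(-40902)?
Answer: 5*I*√213/40902 ≈ 0.0017841*I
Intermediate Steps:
n(√(-144 + (5 - 1*74)))/(-40902) = -5*√(-144 + (5 - 1*74))/(-40902) = -5*√(-144 + (5 - 74))*(-1/40902) = -5*√(-144 - 69)*(-1/40902) = -5*I*√213*(-1/40902) = 5*I*√213/40902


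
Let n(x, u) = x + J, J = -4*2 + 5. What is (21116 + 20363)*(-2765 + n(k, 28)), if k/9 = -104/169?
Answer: -1495566824/13 ≈ -1.1504e+8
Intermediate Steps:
J = -3 (J = -8 + 5 = -3)
k = -72/13 (k = 9*(-104/169) = 9*(-104*1/169) = 9*(-8/13) = -72/13 ≈ -5.5385)
n(x, u) = -3 + x (n(x, u) = x - 3 = -3 + x)
(21116 + 20363)*(-2765 + n(k, 28)) = (21116 + 20363)*(-2765 + (-3 - 72/13)) = 41479*(-2765 - 111/13) = 41479*(-36056/13) = -1495566824/13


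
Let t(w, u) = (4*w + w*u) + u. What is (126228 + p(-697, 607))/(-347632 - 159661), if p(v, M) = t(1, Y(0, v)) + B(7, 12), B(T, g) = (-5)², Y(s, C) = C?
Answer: -124863/507293 ≈ -0.24614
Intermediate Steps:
B(T, g) = 25
t(w, u) = u + 4*w + u*w (t(w, u) = (4*w + u*w) + u = u + 4*w + u*w)
p(v, M) = 29 + 2*v (p(v, M) = (v + 4*1 + v*1) + 25 = (v + 4 + v) + 25 = (4 + 2*v) + 25 = 29 + 2*v)
(126228 + p(-697, 607))/(-347632 - 159661) = (126228 + (29 + 2*(-697)))/(-347632 - 159661) = (126228 + (29 - 1394))/(-507293) = (126228 - 1365)*(-1/507293) = 124863*(-1/507293) = -124863/507293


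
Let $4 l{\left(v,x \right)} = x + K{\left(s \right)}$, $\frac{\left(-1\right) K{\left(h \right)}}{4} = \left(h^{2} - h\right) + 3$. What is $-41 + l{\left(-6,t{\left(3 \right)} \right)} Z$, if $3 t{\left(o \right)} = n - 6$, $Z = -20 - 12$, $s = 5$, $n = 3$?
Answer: $703$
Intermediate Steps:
$K{\left(h \right)} = -12 - 4 h^{2} + 4 h$ ($K{\left(h \right)} = - 4 \left(\left(h^{2} - h\right) + 3\right) = - 4 \left(3 + h^{2} - h\right) = -12 - 4 h^{2} + 4 h$)
$Z = -32$
$t{\left(o \right)} = -1$ ($t{\left(o \right)} = \frac{3 - 6}{3} = \frac{1}{3} \left(-3\right) = -1$)
$l{\left(v,x \right)} = -23 + \frac{x}{4}$ ($l{\left(v,x \right)} = \frac{x - \left(-8 + 100\right)}{4} = \frac{x - 92}{4} = \frac{-92 + x}{4} = -23 + \frac{x}{4}$)
$-41 + l{\left(-6,t{\left(3 \right)} \right)} Z = -41 + \left(-23 + \frac{1}{4} \left(-1\right)\right) \left(-32\right) = -41 + \left(-23 - \frac{1}{4}\right) \left(-32\right) = -41 - -744 = -41 + 744 = 703$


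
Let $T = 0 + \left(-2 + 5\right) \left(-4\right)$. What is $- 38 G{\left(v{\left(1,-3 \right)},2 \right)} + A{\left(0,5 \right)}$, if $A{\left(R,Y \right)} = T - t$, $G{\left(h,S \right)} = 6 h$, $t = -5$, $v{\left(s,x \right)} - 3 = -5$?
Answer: $449$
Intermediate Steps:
$v{\left(s,x \right)} = -2$ ($v{\left(s,x \right)} = 3 - 5 = -2$)
$T = -12$ ($T = 0 + 3 \left(-4\right) = 0 - 12 = -12$)
$A{\left(R,Y \right)} = -7$ ($A{\left(R,Y \right)} = -12 - -5 = -12 + 5 = -7$)
$- 38 G{\left(v{\left(1,-3 \right)},2 \right)} + A{\left(0,5 \right)} = - 38 \cdot 6 \left(-2\right) - 7 = \left(-38\right) \left(-12\right) - 7 = 456 - 7 = 449$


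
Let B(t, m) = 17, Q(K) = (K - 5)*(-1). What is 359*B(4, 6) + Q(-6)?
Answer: 6114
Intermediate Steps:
Q(K) = 5 - K (Q(K) = (-5 + K)*(-1) = 5 - K)
359*B(4, 6) + Q(-6) = 359*17 + (5 - 1*(-6)) = 6103 + (5 + 6) = 6103 + 11 = 6114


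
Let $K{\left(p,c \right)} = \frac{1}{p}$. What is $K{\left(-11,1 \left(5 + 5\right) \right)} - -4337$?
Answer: $\frac{47706}{11} \approx 4336.9$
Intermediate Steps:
$K{\left(-11,1 \left(5 + 5\right) \right)} - -4337 = \frac{1}{-11} - -4337 = - \frac{1}{11} + 4337 = \frac{47706}{11}$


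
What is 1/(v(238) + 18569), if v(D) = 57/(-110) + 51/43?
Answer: 4730/87834529 ≈ 5.3851e-5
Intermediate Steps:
v(D) = 3159/4730 (v(D) = 57*(-1/110) + 51*(1/43) = -57/110 + 51/43 = 3159/4730)
1/(v(238) + 18569) = 1/(3159/4730 + 18569) = 1/(87834529/4730) = 4730/87834529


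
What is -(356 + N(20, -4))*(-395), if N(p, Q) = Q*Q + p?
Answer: 154840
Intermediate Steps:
N(p, Q) = p + Q**2 (N(p, Q) = Q**2 + p = p + Q**2)
-(356 + N(20, -4))*(-395) = -(356 + (20 + (-4)**2))*(-395) = -(356 + (20 + 16))*(-395) = -(356 + 36)*(-395) = -392*(-395) = -1*(-154840) = 154840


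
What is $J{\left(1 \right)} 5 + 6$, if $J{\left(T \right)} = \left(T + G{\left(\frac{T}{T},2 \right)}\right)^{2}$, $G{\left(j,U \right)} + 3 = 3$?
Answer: $11$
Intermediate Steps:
$G{\left(j,U \right)} = 0$ ($G{\left(j,U \right)} = -3 + 3 = 0$)
$J{\left(T \right)} = T^{2}$ ($J{\left(T \right)} = \left(T + 0\right)^{2} = T^{2}$)
$J{\left(1 \right)} 5 + 6 = 1^{2} \cdot 5 + 6 = 1 \cdot 5 + 6 = 5 + 6 = 11$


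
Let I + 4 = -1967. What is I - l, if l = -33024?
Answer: 31053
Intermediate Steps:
I = -1971 (I = -4 - 1967 = -1971)
I - l = -1971 - 1*(-33024) = -1971 + 33024 = 31053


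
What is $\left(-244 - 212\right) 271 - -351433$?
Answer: $227857$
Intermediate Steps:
$\left(-244 - 212\right) 271 - -351433 = \left(-244 - 212\right) 271 + 351433 = \left(-456\right) 271 + 351433 = -123576 + 351433 = 227857$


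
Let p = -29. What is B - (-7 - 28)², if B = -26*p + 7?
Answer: -464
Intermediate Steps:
B = 761 (B = -26*(-29) + 7 = 754 + 7 = 761)
B - (-7 - 28)² = 761 - (-7 - 28)² = 761 - 1*(-35)² = 761 - 1*1225 = 761 - 1225 = -464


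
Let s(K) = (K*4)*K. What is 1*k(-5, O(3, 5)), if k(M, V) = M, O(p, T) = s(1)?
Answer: -5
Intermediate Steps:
s(K) = 4*K² (s(K) = (4*K)*K = 4*K²)
O(p, T) = 4 (O(p, T) = 4*1² = 4*1 = 4)
1*k(-5, O(3, 5)) = 1*(-5) = -5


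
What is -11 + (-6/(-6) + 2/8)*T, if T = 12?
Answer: 4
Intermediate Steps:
-11 + (-6/(-6) + 2/8)*T = -11 + (-6/(-6) + 2/8)*12 = -11 + (-6*(-⅙) + 2*(⅛))*12 = -11 + (1 + ¼)*12 = -11 + (5/4)*12 = -11 + 15 = 4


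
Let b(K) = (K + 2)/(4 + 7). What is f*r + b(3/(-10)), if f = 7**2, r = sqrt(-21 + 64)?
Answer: 17/110 + 49*sqrt(43) ≈ 321.47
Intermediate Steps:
r = sqrt(43) ≈ 6.5574
f = 49
b(K) = 2/11 + K/11 (b(K) = (2 + K)/11 = (2 + K)*(1/11) = 2/11 + K/11)
f*r + b(3/(-10)) = 49*sqrt(43) + (2/11 + (3/(-10))/11) = 49*sqrt(43) + (2/11 + (3*(-1/10))/11) = 49*sqrt(43) + (2/11 + (1/11)*(-3/10)) = 49*sqrt(43) + (2/11 - 3/110) = 49*sqrt(43) + 17/110 = 17/110 + 49*sqrt(43)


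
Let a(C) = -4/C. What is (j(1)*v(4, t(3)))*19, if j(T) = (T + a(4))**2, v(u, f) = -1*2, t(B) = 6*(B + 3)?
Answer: 0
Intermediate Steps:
t(B) = 18 + 6*B (t(B) = 6*(3 + B) = 18 + 6*B)
v(u, f) = -2
j(T) = (-1 + T)**2 (j(T) = (T - 4/4)**2 = (T - 4*1/4)**2 = (T - 1)**2 = (-1 + T)**2)
(j(1)*v(4, t(3)))*19 = ((-1 + 1)**2*(-2))*19 = (0**2*(-2))*19 = (0*(-2))*19 = 0*19 = 0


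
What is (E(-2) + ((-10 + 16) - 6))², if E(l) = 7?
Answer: 49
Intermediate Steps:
(E(-2) + ((-10 + 16) - 6))² = (7 + ((-10 + 16) - 6))² = (7 + (6 - 6))² = (7 + 0)² = 7² = 49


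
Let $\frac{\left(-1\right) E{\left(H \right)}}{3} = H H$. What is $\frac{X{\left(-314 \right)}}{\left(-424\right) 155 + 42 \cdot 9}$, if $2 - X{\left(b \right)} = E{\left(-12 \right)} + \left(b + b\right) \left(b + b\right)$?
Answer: $\frac{196975}{32671} \approx 6.029$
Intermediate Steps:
$E{\left(H \right)} = - 3 H^{2}$ ($E{\left(H \right)} = - 3 H H = - 3 H^{2}$)
$X{\left(b \right)} = 434 - 4 b^{2}$ ($X{\left(b \right)} = 2 - \left(- 3 \left(-12\right)^{2} + \left(b + b\right) \left(b + b\right)\right) = 2 - \left(\left(-3\right) 144 + 2 b 2 b\right) = 2 - \left(-432 + 4 b^{2}\right) = 434 - 4 b^{2}$)
$\frac{X{\left(-314 \right)}}{\left(-424\right) 155 + 42 \cdot 9} = \frac{434 - 4 \left(-314\right)^{2}}{\left(-424\right) 155 + 42 \cdot 9} = \frac{434 - 394384}{-65720 + 378} = \frac{434 - 394384}{-65342} = \left(-393950\right) \left(- \frac{1}{65342}\right) = \frac{196975}{32671}$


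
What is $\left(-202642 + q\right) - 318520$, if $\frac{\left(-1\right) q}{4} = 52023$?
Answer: $-729254$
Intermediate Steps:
$q = -208092$ ($q = \left(-4\right) 52023 = -208092$)
$\left(-202642 + q\right) - 318520 = \left(-202642 - 208092\right) - 318520 = -410734 - 318520 = -729254$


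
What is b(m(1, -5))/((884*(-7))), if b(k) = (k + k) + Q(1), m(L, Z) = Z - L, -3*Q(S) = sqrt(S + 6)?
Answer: 3/1547 + sqrt(7)/18564 ≈ 0.0020818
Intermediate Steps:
Q(S) = -sqrt(6 + S)/3 (Q(S) = -sqrt(S + 6)/3 = -sqrt(6 + S)/3)
b(k) = 2*k - sqrt(7)/3 (b(k) = (k + k) - sqrt(6 + 1)/3 = 2*k - sqrt(7)/3)
b(m(1, -5))/((884*(-7))) = (2*(-5 - 1*1) - sqrt(7)/3)/((884*(-7))) = (2*(-5 - 1) - sqrt(7)/3)/(-6188) = (2*(-6) - sqrt(7)/3)*(-1/6188) = (-12 - sqrt(7)/3)*(-1/6188) = 3/1547 + sqrt(7)/18564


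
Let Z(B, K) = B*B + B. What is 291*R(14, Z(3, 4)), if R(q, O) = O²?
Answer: 41904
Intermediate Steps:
Z(B, K) = B + B² (Z(B, K) = B² + B = B + B²)
291*R(14, Z(3, 4)) = 291*(3*(1 + 3))² = 291*(3*4)² = 291*12² = 291*144 = 41904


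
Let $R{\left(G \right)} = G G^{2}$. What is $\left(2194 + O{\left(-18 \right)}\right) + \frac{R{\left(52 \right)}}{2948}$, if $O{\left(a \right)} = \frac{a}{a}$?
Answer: $\frac{1652867}{737} \approx 2242.7$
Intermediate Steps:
$R{\left(G \right)} = G^{3}$
$O{\left(a \right)} = 1$
$\left(2194 + O{\left(-18 \right)}\right) + \frac{R{\left(52 \right)}}{2948} = \left(2194 + 1\right) + \frac{52^{3}}{2948} = 2195 + 140608 \cdot \frac{1}{2948} = 2195 + \frac{35152}{737} = \frac{1652867}{737}$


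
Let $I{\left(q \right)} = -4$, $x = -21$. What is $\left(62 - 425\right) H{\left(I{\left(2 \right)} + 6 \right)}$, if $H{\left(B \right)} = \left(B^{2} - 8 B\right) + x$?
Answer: $11979$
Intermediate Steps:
$H{\left(B \right)} = -21 + B^{2} - 8 B$ ($H{\left(B \right)} = \left(B^{2} - 8 B\right) - 21 = -21 + B^{2} - 8 B$)
$\left(62 - 425\right) H{\left(I{\left(2 \right)} + 6 \right)} = \left(62 - 425\right) \left(-21 + \left(-4 + 6\right)^{2} - 8 \left(-4 + 6\right)\right) = \left(62 - 425\right) \left(-21 + 2^{2} - 16\right) = \left(62 - 425\right) \left(-21 + 4 - 16\right) = \left(-363\right) \left(-33\right) = 11979$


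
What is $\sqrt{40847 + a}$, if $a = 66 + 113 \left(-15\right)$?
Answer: $\sqrt{39218} \approx 198.04$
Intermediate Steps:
$a = -1629$ ($a = 66 - 1695 = -1629$)
$\sqrt{40847 + a} = \sqrt{40847 - 1629} = \sqrt{39218}$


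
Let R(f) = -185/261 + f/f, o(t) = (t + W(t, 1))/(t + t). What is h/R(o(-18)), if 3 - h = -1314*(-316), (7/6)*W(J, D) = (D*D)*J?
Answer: -108372681/76 ≈ -1.4260e+6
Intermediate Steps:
W(J, D) = 6*J*D**2/7 (W(J, D) = 6*((D*D)*J)/7 = 6*(D**2*J)/7 = 6*(J*D**2)/7 = 6*J*D**2/7)
o(t) = 13/14 (o(t) = (t + (6/7)*t*1**2)/(t + t) = (t + (6/7)*t*1)/((2*t)) = (t + 6*t/7)*(1/(2*t)) = (13*t/7)*(1/(2*t)) = 13/14)
R(f) = 76/261 (R(f) = -185*1/261 + 1 = -185/261 + 1 = 76/261)
h = -415221 (h = 3 - (-1314)*(-316) = 3 - 1*415224 = 3 - 415224 = -415221)
h/R(o(-18)) = -415221/76/261 = -415221*261/76 = -108372681/76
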